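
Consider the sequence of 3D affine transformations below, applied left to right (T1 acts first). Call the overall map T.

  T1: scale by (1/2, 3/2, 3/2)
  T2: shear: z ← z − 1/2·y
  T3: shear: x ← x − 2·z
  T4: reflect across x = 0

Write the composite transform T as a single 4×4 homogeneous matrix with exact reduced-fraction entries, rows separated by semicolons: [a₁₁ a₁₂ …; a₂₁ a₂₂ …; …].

T = [-1/2 -3/2 3 0; 0 3/2 0 0; 0 -3/4 3/2 0; 0 0 0 1]

T1 = [1/2 0 0 0; 0 3/2 0 0; 0 0 3/2 0; 0 0 0 1]
T2·T1 = [1/2 0 0 0; 0 3/2 0 0; 0 -3/4 3/2 0; 0 0 0 1]
T3·…·T1 = [1/2 3/2 -3 0; 0 3/2 0 0; 0 -3/4 3/2 0; 0 0 0 1]
T4·…·T1 = [-1/2 -3/2 3 0; 0 3/2 0 0; 0 -3/4 3/2 0; 0 0 0 1]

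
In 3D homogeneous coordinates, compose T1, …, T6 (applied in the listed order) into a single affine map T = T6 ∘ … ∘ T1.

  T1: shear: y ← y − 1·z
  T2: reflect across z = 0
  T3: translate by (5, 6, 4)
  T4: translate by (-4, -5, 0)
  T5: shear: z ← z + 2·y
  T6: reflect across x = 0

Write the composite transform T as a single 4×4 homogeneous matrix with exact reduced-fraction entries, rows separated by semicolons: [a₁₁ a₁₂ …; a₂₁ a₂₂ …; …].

T1 = [1 0 0 0; 0 1 -1 0; 0 0 1 0; 0 0 0 1]
T2·T1 = [1 0 0 0; 0 1 -1 0; 0 0 -1 0; 0 0 0 1]
T3·…·T1 = [1 0 0 5; 0 1 -1 6; 0 0 -1 4; 0 0 0 1]
T4·…·T1 = [1 0 0 1; 0 1 -1 1; 0 0 -1 4; 0 0 0 1]
T5·…·T1 = [1 0 0 1; 0 1 -1 1; 0 2 -3 6; 0 0 0 1]
T6·…·T1 = [-1 0 0 -1; 0 1 -1 1; 0 2 -3 6; 0 0 0 1]

T = [-1 0 0 -1; 0 1 -1 1; 0 2 -3 6; 0 0 0 1]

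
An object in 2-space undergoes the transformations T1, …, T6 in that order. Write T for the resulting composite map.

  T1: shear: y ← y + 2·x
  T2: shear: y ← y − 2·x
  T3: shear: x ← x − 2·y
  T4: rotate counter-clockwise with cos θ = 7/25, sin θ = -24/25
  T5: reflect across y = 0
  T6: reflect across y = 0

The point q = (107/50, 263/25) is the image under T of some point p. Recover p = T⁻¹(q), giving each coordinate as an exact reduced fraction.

p = (1/2, 5)

T1 = [1 0 0; 2 1 0; 0 0 1]
T2·T1 = [1 0 0; 0 1 0; 0 0 1]
T3·…·T1 = [1 -2 0; 0 1 0; 0 0 1]
T4·…·T1 = [7/25 2/5 0; -24/25 11/5 0; 0 0 1]
T5·…·T1 = [7/25 2/5 0; 24/25 -11/5 0; 0 0 1]
T6·…·T1 = [7/25 2/5 0; -24/25 11/5 0; 0 0 1]
det M = 1; M⁻¹ = [11/5 -2/5 0; 24/25 7/25 0; 0 0 1]
M⁻¹ · (107/50, 263/25)ᵀ = (1/2, 5)ᵀ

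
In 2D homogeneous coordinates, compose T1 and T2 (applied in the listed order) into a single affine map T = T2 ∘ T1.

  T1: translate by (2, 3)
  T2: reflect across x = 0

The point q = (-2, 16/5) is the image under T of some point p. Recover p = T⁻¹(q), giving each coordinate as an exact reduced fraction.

p = (0, 1/5)

T1 = [1 0 2; 0 1 3; 0 0 1]
T2·T1 = [-1 0 -2; 0 1 3; 0 0 1]
det M = -1; M⁻¹ = [-1 0 -2; 0 1 -3; 0 0 1]
M⁻¹ · (-2, 16/5)ᵀ = (0, 1/5)ᵀ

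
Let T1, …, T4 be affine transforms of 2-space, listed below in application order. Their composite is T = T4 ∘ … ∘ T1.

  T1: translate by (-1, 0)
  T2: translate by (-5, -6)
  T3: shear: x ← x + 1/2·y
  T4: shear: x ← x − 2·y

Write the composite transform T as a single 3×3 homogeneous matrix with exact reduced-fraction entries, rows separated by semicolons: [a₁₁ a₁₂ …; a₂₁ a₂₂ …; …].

T1 = [1 0 -1; 0 1 0; 0 0 1]
T2·T1 = [1 0 -6; 0 1 -6; 0 0 1]
T3·…·T1 = [1 1/2 -9; 0 1 -6; 0 0 1]
T4·…·T1 = [1 -3/2 3; 0 1 -6; 0 0 1]

T = [1 -3/2 3; 0 1 -6; 0 0 1]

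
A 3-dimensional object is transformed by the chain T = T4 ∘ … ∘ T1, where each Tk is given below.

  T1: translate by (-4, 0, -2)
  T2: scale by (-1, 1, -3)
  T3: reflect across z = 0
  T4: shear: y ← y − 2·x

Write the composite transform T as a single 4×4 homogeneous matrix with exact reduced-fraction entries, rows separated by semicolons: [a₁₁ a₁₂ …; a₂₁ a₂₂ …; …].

T1 = [1 0 0 -4; 0 1 0 0; 0 0 1 -2; 0 0 0 1]
T2·T1 = [-1 0 0 4; 0 1 0 0; 0 0 -3 6; 0 0 0 1]
T3·…·T1 = [-1 0 0 4; 0 1 0 0; 0 0 3 -6; 0 0 0 1]
T4·…·T1 = [-1 0 0 4; 2 1 0 -8; 0 0 3 -6; 0 0 0 1]

T = [-1 0 0 4; 2 1 0 -8; 0 0 3 -6; 0 0 0 1]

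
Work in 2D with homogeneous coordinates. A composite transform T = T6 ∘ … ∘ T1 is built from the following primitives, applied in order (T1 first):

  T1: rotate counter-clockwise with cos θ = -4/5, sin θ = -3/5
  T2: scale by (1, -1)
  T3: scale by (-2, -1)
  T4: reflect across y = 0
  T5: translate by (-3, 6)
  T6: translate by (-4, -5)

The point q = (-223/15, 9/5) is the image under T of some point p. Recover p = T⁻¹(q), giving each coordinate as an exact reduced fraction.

p = (-8/3, 3)

T1 = [-4/5 3/5 0; -3/5 -4/5 0; 0 0 1]
T2·T1 = [-4/5 3/5 0; 3/5 4/5 0; 0 0 1]
T3·…·T1 = [8/5 -6/5 0; -3/5 -4/5 0; 0 0 1]
T4·…·T1 = [8/5 -6/5 0; 3/5 4/5 0; 0 0 1]
T5·…·T1 = [8/5 -6/5 -3; 3/5 4/5 6; 0 0 1]
T6·…·T1 = [8/5 -6/5 -7; 3/5 4/5 1; 0 0 1]
det M = 2; M⁻¹ = [2/5 3/5 11/5; -3/10 4/5 -29/10; 0 0 1]
M⁻¹ · (-223/15, 9/5)ᵀ = (-8/3, 3)ᵀ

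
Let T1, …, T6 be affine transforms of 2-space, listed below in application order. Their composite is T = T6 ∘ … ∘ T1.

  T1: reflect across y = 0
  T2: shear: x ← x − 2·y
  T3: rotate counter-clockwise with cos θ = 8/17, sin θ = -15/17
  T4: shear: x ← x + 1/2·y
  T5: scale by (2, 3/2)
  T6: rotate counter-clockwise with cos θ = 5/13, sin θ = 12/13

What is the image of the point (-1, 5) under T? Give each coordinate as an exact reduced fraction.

T(p) = (2245/221, -6969/442)

T1 reflect across y = 0: (-1, 5) → (-1, -5)
T2 shear: x ← x − 2·y: (-1, -5) → (9, -5)
T3 rotate counter-clockwise with cos θ = 8/17, sin θ = -15/17: (9, -5) → (-3/17, -175/17)
T4 shear: x ← x + 1/2·y: (-3/17, -175/17) → (-181/34, -175/17)
T5 scale by (2, 3/2): (-181/34, -175/17) → (-181/17, -525/34)
T6 rotate counter-clockwise with cos θ = 5/13, sin θ = 12/13: (-181/17, -525/34) → (2245/221, -6969/442)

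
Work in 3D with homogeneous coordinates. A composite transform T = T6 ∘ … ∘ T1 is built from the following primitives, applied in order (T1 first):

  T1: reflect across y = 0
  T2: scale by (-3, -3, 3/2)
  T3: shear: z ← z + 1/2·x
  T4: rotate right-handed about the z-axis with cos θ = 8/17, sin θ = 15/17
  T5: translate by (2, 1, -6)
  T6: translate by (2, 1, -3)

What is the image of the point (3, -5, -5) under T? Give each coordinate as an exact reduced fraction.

T(p) = (13, -13, -21)

T1 reflect across y = 0: (3, -5, -5) → (3, 5, -5)
T2 scale by (-3, -3, 3/2): (3, 5, -5) → (-9, -15, -15/2)
T3 shear: z ← z + 1/2·x: (-9, -15, -15/2) → (-9, -15, -12)
T4 rotate right-handed about the z-axis with cos θ = 8/17, sin θ = 15/17: (-9, -15, -12) → (9, -15, -12)
T5 translate by (2, 1, -6): (9, -15, -12) → (11, -14, -18)
T6 translate by (2, 1, -3): (11, -14, -18) → (13, -13, -21)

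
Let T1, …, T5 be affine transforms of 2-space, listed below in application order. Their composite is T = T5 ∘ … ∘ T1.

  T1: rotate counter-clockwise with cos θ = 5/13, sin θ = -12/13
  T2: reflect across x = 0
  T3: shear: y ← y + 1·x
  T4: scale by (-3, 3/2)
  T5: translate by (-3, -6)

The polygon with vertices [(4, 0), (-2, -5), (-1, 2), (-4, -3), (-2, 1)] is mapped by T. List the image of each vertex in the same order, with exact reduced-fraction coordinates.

image vertices: (21/13, -180/13), (-249/13, 51/26), (18/13, -147/26), (-207/13, 111/26), (-33/13, -75/26)

T1 rotate counter-clockwise with cos θ = 5/13, sin θ = -12/13: (4, 0) → (20/13, -48/13); (-2, -5) → (-70/13, -1/13); (-1, 2) → (19/13, 22/13); (-4, -3) → (-56/13, 33/13); (-2, 1) → (2/13, 29/13)
T2 reflect across x = 0: (20/13, -48/13) → (-20/13, -48/13); (-70/13, -1/13) → (70/13, -1/13); (19/13, 22/13) → (-19/13, 22/13); (-56/13, 33/13) → (56/13, 33/13); (2/13, 29/13) → (-2/13, 29/13)
T3 shear: y ← y + 1·x: (-20/13, -48/13) → (-20/13, -68/13); (70/13, -1/13) → (70/13, 69/13); (-19/13, 22/13) → (-19/13, 3/13); (56/13, 33/13) → (56/13, 89/13); (-2/13, 29/13) → (-2/13, 27/13)
T4 scale by (-3, 3/2): (-20/13, -68/13) → (60/13, -102/13); (70/13, 69/13) → (-210/13, 207/26); (-19/13, 3/13) → (57/13, 9/26); (56/13, 89/13) → (-168/13, 267/26); (-2/13, 27/13) → (6/13, 81/26)
T5 translate by (-3, -6): (60/13, -102/13) → (21/13, -180/13); (-210/13, 207/26) → (-249/13, 51/26); (57/13, 9/26) → (18/13, -147/26); (-168/13, 267/26) → (-207/13, 111/26); (6/13, 81/26) → (-33/13, -75/26)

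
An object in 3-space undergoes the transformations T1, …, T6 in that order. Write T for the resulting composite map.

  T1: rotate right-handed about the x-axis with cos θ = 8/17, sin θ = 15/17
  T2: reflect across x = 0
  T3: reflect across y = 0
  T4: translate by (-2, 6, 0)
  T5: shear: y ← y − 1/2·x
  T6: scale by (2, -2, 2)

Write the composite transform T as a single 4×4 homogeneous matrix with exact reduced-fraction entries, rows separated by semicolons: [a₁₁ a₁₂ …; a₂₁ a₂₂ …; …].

T1 = [1 0 0 0; 0 8/17 -15/17 0; 0 15/17 8/17 0; 0 0 0 1]
T2·T1 = [-1 0 0 0; 0 8/17 -15/17 0; 0 15/17 8/17 0; 0 0 0 1]
T3·…·T1 = [-1 0 0 0; 0 -8/17 15/17 0; 0 15/17 8/17 0; 0 0 0 1]
T4·…·T1 = [-1 0 0 -2; 0 -8/17 15/17 6; 0 15/17 8/17 0; 0 0 0 1]
T5·…·T1 = [-1 0 0 -2; 1/2 -8/17 15/17 7; 0 15/17 8/17 0; 0 0 0 1]
T6·…·T1 = [-2 0 0 -4; -1 16/17 -30/17 -14; 0 30/17 16/17 0; 0 0 0 1]

T = [-2 0 0 -4; -1 16/17 -30/17 -14; 0 30/17 16/17 0; 0 0 0 1]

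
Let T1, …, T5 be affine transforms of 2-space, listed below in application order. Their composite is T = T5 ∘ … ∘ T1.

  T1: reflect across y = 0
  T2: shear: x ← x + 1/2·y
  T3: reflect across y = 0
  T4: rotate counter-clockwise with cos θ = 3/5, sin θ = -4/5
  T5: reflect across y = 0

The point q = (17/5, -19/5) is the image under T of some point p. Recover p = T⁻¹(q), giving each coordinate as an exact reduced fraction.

T1 = [1 0 0; 0 -1 0; 0 0 1]
T2·T1 = [1 -1/2 0; 0 -1 0; 0 0 1]
T3·…·T1 = [1 -1/2 0; 0 1 0; 0 0 1]
T4·…·T1 = [3/5 1/2 0; -4/5 1 0; 0 0 1]
T5·…·T1 = [3/5 1/2 0; 4/5 -1 0; 0 0 1]
det M = -1; M⁻¹ = [1 1/2 0; 4/5 -3/5 0; 0 0 1]
M⁻¹ · (17/5, -19/5)ᵀ = (3/2, 5)ᵀ

p = (3/2, 5)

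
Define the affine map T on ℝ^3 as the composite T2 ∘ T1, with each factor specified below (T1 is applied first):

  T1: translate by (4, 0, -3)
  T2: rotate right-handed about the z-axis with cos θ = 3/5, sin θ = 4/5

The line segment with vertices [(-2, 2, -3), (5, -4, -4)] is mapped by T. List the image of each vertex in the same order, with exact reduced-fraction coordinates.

image vertices: (-2/5, 14/5, -6), (43/5, 24/5, -7)

T1 translate by (4, 0, -3): (-2, 2, -3) → (2, 2, -6); (5, -4, -4) → (9, -4, -7)
T2 rotate right-handed about the z-axis with cos θ = 3/5, sin θ = 4/5: (2, 2, -6) → (-2/5, 14/5, -6); (9, -4, -7) → (43/5, 24/5, -7)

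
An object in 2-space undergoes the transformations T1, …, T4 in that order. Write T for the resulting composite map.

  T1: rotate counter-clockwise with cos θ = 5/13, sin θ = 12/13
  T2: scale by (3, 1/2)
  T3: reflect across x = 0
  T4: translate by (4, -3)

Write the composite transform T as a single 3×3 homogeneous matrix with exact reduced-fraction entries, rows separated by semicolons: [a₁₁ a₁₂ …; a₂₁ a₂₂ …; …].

T1 = [5/13 -12/13 0; 12/13 5/13 0; 0 0 1]
T2·T1 = [15/13 -36/13 0; 6/13 5/26 0; 0 0 1]
T3·…·T1 = [-15/13 36/13 0; 6/13 5/26 0; 0 0 1]
T4·…·T1 = [-15/13 36/13 4; 6/13 5/26 -3; 0 0 1]

T = [-15/13 36/13 4; 6/13 5/26 -3; 0 0 1]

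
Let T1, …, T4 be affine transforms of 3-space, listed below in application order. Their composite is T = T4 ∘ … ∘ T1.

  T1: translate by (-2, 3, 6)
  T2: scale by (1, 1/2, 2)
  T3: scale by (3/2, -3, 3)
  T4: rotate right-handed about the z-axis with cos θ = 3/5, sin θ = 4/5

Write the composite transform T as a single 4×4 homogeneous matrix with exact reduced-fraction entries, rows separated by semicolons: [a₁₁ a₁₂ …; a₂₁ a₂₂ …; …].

T1 = [1 0 0 -2; 0 1 0 3; 0 0 1 6; 0 0 0 1]
T2·T1 = [1 0 0 -2; 0 1/2 0 3/2; 0 0 2 12; 0 0 0 1]
T3·…·T1 = [3/2 0 0 -3; 0 -3/2 0 -9/2; 0 0 6 36; 0 0 0 1]
T4·…·T1 = [9/10 6/5 0 9/5; 6/5 -9/10 0 -51/10; 0 0 6 36; 0 0 0 1]

T = [9/10 6/5 0 9/5; 6/5 -9/10 0 -51/10; 0 0 6 36; 0 0 0 1]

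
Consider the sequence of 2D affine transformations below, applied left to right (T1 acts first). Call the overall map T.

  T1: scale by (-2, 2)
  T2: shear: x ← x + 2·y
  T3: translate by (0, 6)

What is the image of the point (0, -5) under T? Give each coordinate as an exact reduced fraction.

T1 scale by (-2, 2): (0, -5) → (0, -10)
T2 shear: x ← x + 2·y: (0, -10) → (-20, -10)
T3 translate by (0, 6): (-20, -10) → (-20, -4)

T(p) = (-20, -4)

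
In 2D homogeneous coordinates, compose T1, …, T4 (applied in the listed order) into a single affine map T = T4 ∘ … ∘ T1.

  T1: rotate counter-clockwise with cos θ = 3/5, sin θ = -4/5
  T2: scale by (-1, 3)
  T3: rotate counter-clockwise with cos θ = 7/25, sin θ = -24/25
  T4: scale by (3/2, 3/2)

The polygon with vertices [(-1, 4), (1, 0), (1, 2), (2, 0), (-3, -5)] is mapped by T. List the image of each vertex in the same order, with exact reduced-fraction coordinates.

image vertices: (3183/250, 972/125), (-927/250, -18/125), (201/250, 459/125), (-927/125, -36/125), (-39/250, -2277/250)

T1 rotate counter-clockwise with cos θ = 3/5, sin θ = -4/5: (-1, 4) → (13/5, 16/5); (1, 0) → (3/5, -4/5); (1, 2) → (11/5, 2/5); (2, 0) → (6/5, -8/5); (-3, -5) → (-29/5, -3/5)
T2 scale by (-1, 3): (13/5, 16/5) → (-13/5, 48/5); (3/5, -4/5) → (-3/5, -12/5); (11/5, 2/5) → (-11/5, 6/5); (6/5, -8/5) → (-6/5, -24/5); (-29/5, -3/5) → (29/5, -9/5)
T3 rotate counter-clockwise with cos θ = 7/25, sin θ = -24/25: (-13/5, 48/5) → (1061/125, 648/125); (-3/5, -12/5) → (-309/125, -12/125); (-11/5, 6/5) → (67/125, 306/125); (-6/5, -24/5) → (-618/125, -24/125); (29/5, -9/5) → (-13/125, -759/125)
T4 scale by (3/2, 3/2): (1061/125, 648/125) → (3183/250, 972/125); (-309/125, -12/125) → (-927/250, -18/125); (67/125, 306/125) → (201/250, 459/125); (-618/125, -24/125) → (-927/125, -36/125); (-13/125, -759/125) → (-39/250, -2277/250)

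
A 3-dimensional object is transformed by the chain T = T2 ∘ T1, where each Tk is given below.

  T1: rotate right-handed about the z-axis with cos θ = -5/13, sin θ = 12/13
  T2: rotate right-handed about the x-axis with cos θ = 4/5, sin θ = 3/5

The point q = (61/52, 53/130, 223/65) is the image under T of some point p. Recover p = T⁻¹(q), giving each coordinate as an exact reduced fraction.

T1 = [-5/13 -12/13 0 0; 12/13 -5/13 0 0; 0 0 1 0; 0 0 0 1]
T2·T1 = [-5/13 -12/13 0 0; 48/65 -4/13 -3/5 0; 36/65 -3/13 4/5 0; 0 0 0 1]
det M = 1; M⁻¹ = [-5/13 48/65 36/65 0; -12/13 -4/13 -3/13 0; 0 -3/5 4/5 0; 0 0 0 1]
M⁻¹ · (61/52, 53/130, 223/65)ᵀ = (7/4, -2, 5/2)ᵀ

p = (7/4, -2, 5/2)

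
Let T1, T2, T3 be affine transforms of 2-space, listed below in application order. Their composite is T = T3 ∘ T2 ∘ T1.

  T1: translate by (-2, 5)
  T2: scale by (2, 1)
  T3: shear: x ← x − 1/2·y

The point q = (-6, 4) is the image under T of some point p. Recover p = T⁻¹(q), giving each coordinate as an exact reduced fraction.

T1 = [1 0 -2; 0 1 5; 0 0 1]
T2·T1 = [2 0 -4; 0 1 5; 0 0 1]
T3·…·T1 = [2 -1/2 -13/2; 0 1 5; 0 0 1]
det M = 2; M⁻¹ = [1/2 1/4 2; 0 1 -5; 0 0 1]
M⁻¹ · (-6, 4)ᵀ = (0, -1)ᵀ

p = (0, -1)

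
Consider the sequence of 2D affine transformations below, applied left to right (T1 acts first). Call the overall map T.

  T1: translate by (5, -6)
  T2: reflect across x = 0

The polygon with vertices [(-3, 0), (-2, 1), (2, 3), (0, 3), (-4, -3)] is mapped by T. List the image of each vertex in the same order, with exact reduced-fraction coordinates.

image vertices: (-2, -6), (-3, -5), (-7, -3), (-5, -3), (-1, -9)

T1 translate by (5, -6): (-3, 0) → (2, -6); (-2, 1) → (3, -5); (2, 3) → (7, -3); (0, 3) → (5, -3); (-4, -3) → (1, -9)
T2 reflect across x = 0: (2, -6) → (-2, -6); (3, -5) → (-3, -5); (7, -3) → (-7, -3); (5, -3) → (-5, -3); (1, -9) → (-1, -9)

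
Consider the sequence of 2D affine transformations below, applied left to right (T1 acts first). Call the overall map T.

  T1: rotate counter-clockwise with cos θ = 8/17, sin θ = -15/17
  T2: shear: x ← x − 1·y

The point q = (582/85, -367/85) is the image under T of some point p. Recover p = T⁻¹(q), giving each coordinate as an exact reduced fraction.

T1 = [8/17 15/17 0; -15/17 8/17 0; 0 0 1]
T2·T1 = [23/17 7/17 0; -15/17 8/17 0; 0 0 1]
det M = 1; M⁻¹ = [8/17 -7/17 0; 15/17 23/17 0; 0 0 1]
M⁻¹ · (582/85, -367/85)ᵀ = (5, 1/5)ᵀ

p = (5, 1/5)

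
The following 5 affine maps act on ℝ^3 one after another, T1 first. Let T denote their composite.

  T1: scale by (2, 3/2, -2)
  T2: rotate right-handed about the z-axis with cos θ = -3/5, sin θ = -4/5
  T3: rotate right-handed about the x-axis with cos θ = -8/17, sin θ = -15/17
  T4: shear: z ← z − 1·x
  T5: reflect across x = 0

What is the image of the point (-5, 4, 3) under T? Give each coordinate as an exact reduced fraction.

T1 scale by (2, 3/2, -2): (-5, 4, 3) → (-10, 6, -6)
T2 rotate right-handed about the z-axis with cos θ = -3/5, sin θ = -4/5: (-10, 6, -6) → (54/5, 22/5, -6)
T3 rotate right-handed about the x-axis with cos θ = -8/17, sin θ = -15/17: (54/5, 22/5, -6) → (54/5, -626/85, -18/17)
T4 shear: z ← z − 1·x: (54/5, -626/85, -18/17) → (54/5, -626/85, -1008/85)
T5 reflect across x = 0: (54/5, -626/85, -1008/85) → (-54/5, -626/85, -1008/85)

T(p) = (-54/5, -626/85, -1008/85)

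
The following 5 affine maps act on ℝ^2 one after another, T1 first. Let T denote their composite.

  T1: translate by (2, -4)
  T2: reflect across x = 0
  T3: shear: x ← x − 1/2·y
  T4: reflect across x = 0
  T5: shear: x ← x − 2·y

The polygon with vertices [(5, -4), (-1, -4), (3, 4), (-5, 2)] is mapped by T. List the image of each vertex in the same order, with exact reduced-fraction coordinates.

T1 translate by (2, -4): (5, -4) → (7, -8); (-1, -4) → (1, -8); (3, 4) → (5, 0); (-5, 2) → (-3, -2)
T2 reflect across x = 0: (7, -8) → (-7, -8); (1, -8) → (-1, -8); (5, 0) → (-5, 0); (-3, -2) → (3, -2)
T3 shear: x ← x − 1/2·y: (-7, -8) → (-3, -8); (-1, -8) → (3, -8); (-5, 0) → (-5, 0); (3, -2) → (4, -2)
T4 reflect across x = 0: (-3, -8) → (3, -8); (3, -8) → (-3, -8); (-5, 0) → (5, 0); (4, -2) → (-4, -2)
T5 shear: x ← x − 2·y: (3, -8) → (19, -8); (-3, -8) → (13, -8); (5, 0) → (5, 0); (-4, -2) → (0, -2)

image vertices: (19, -8), (13, -8), (5, 0), (0, -2)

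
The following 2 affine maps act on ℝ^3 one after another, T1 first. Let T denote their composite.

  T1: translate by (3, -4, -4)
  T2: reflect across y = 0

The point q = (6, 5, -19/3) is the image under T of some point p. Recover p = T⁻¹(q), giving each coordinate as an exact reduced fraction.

T1 = [1 0 0 3; 0 1 0 -4; 0 0 1 -4; 0 0 0 1]
T2·T1 = [1 0 0 3; 0 -1 0 4; 0 0 1 -4; 0 0 0 1]
det M = -1; M⁻¹ = [1 0 0 -3; 0 -1 0 4; 0 0 1 4; 0 0 0 1]
M⁻¹ · (6, 5, -19/3)ᵀ = (3, -1, -7/3)ᵀ

p = (3, -1, -7/3)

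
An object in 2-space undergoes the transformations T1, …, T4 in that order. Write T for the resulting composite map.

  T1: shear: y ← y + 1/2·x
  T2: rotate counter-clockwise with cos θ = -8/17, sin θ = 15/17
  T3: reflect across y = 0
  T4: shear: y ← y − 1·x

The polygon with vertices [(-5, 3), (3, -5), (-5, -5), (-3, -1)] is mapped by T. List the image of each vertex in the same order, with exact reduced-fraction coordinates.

image vertices: (65/34, 93/34), (57/34, -203/34), (305/34, -275/34), (123/34, -73/34)

T1 shear: y ← y + 1/2·x: (-5, 3) → (-5, 1/2); (3, -5) → (3, -7/2); (-5, -5) → (-5, -15/2); (-3, -1) → (-3, -5/2)
T2 rotate counter-clockwise with cos θ = -8/17, sin θ = 15/17: (-5, 1/2) → (65/34, -79/17); (3, -7/2) → (57/34, 73/17); (-5, -15/2) → (305/34, -15/17); (-3, -5/2) → (123/34, -25/17)
T3 reflect across y = 0: (65/34, -79/17) → (65/34, 79/17); (57/34, 73/17) → (57/34, -73/17); (305/34, -15/17) → (305/34, 15/17); (123/34, -25/17) → (123/34, 25/17)
T4 shear: y ← y − 1·x: (65/34, 79/17) → (65/34, 93/34); (57/34, -73/17) → (57/34, -203/34); (305/34, 15/17) → (305/34, -275/34); (123/34, 25/17) → (123/34, -73/34)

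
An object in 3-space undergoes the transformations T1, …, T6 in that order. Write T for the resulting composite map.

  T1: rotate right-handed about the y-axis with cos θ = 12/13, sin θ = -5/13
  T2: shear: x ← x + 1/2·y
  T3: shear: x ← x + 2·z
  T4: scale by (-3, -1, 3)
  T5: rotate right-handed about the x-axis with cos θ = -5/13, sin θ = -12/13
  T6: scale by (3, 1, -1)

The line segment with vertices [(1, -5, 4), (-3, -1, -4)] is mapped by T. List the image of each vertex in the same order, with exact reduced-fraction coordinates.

image vertices: (-1179/26, 1583/169, 1575/169), (2673/26, -2333/169, -789/169)

T1 rotate right-handed about the y-axis with cos θ = 12/13, sin θ = -5/13: (1, -5, 4) → (-8/13, -5, 53/13); (-3, -1, -4) → (-16/13, -1, -63/13)
T2 shear: x ← x + 1/2·y: (-8/13, -5, 53/13) → (-81/26, -5, 53/13); (-16/13, -1, -63/13) → (-45/26, -1, -63/13)
T3 shear: x ← x + 2·z: (-81/26, -5, 53/13) → (131/26, -5, 53/13); (-45/26, -1, -63/13) → (-297/26, -1, -63/13)
T4 scale by (-3, -1, 3): (131/26, -5, 53/13) → (-393/26, 5, 159/13); (-297/26, -1, -63/13) → (891/26, 1, -189/13)
T5 rotate right-handed about the x-axis with cos θ = -5/13, sin θ = -12/13: (-393/26, 5, 159/13) → (-393/26, 1583/169, -1575/169); (891/26, 1, -189/13) → (891/26, -2333/169, 789/169)
T6 scale by (3, 1, -1): (-393/26, 1583/169, -1575/169) → (-1179/26, 1583/169, 1575/169); (891/26, -2333/169, 789/169) → (2673/26, -2333/169, -789/169)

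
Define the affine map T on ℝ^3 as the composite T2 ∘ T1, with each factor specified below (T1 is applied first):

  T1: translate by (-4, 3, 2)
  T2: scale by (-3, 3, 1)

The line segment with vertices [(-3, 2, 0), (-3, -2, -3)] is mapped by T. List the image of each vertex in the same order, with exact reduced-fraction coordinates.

T1 translate by (-4, 3, 2): (-3, 2, 0) → (-7, 5, 2); (-3, -2, -3) → (-7, 1, -1)
T2 scale by (-3, 3, 1): (-7, 5, 2) → (21, 15, 2); (-7, 1, -1) → (21, 3, -1)

image vertices: (21, 15, 2), (21, 3, -1)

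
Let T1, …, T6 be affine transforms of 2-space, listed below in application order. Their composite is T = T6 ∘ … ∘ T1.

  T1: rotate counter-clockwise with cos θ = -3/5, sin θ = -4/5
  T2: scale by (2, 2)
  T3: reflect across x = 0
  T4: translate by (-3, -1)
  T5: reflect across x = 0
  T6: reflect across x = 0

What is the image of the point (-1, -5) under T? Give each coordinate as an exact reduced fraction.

T(p) = (19/5, 33/5)

T1 rotate counter-clockwise with cos θ = -3/5, sin θ = -4/5: (-1, -5) → (-17/5, 19/5)
T2 scale by (2, 2): (-17/5, 19/5) → (-34/5, 38/5)
T3 reflect across x = 0: (-34/5, 38/5) → (34/5, 38/5)
T4 translate by (-3, -1): (34/5, 38/5) → (19/5, 33/5)
T5 reflect across x = 0: (19/5, 33/5) → (-19/5, 33/5)
T6 reflect across x = 0: (-19/5, 33/5) → (19/5, 33/5)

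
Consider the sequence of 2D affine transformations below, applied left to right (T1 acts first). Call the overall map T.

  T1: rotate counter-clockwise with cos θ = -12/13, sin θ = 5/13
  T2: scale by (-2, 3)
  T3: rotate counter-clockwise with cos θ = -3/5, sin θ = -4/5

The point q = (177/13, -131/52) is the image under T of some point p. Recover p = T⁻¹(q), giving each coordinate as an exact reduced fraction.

p = (-5/4, -5)

T1 = [-12/13 -5/13 0; 5/13 -12/13 0; 0 0 1]
T2·T1 = [24/13 10/13 0; 15/13 -36/13 0; 0 0 1]
T3·…·T1 = [-12/65 -174/65 0; -141/65 68/65 0; 0 0 1]
det M = -6; M⁻¹ = [-34/195 -29/65 0; -47/130 2/65 0; 0 0 1]
M⁻¹ · (177/13, -131/52)ᵀ = (-5/4, -5)ᵀ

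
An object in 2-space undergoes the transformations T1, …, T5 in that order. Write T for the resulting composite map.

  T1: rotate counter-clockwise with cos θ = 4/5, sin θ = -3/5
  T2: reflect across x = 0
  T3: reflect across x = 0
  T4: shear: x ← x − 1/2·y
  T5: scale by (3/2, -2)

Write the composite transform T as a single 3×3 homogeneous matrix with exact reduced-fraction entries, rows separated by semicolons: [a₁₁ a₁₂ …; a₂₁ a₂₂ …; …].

T1 = [4/5 3/5 0; -3/5 4/5 0; 0 0 1]
T2·T1 = [-4/5 -3/5 0; -3/5 4/5 0; 0 0 1]
T3·…·T1 = [4/5 3/5 0; -3/5 4/5 0; 0 0 1]
T4·…·T1 = [11/10 1/5 0; -3/5 4/5 0; 0 0 1]
T5·…·T1 = [33/20 3/10 0; 6/5 -8/5 0; 0 0 1]

T = [33/20 3/10 0; 6/5 -8/5 0; 0 0 1]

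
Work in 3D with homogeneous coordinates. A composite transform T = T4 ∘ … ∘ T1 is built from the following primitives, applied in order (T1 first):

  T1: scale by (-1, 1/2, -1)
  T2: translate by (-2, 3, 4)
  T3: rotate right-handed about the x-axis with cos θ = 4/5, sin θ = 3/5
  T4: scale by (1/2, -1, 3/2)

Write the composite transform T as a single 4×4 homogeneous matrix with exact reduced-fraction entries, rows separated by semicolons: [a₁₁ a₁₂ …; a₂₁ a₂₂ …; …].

T = [-1/2 0 0 -1; 0 -2/5 -3/5 0; 0 9/20 -6/5 15/2; 0 0 0 1]

T1 = [-1 0 0 0; 0 1/2 0 0; 0 0 -1 0; 0 0 0 1]
T2·T1 = [-1 0 0 -2; 0 1/2 0 3; 0 0 -1 4; 0 0 0 1]
T3·…·T1 = [-1 0 0 -2; 0 2/5 3/5 0; 0 3/10 -4/5 5; 0 0 0 1]
T4·…·T1 = [-1/2 0 0 -1; 0 -2/5 -3/5 0; 0 9/20 -6/5 15/2; 0 0 0 1]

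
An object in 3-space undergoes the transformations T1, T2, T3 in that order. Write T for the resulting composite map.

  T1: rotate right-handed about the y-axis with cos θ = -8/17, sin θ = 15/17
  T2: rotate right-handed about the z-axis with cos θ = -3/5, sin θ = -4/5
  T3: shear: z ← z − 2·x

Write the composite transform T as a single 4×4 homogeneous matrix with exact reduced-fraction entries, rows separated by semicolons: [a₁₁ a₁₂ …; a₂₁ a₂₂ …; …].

T = [24/85 4/5 -9/17 0; 32/85 -3/5 -12/17 0; -123/85 -8/5 10/17 0; 0 0 0 1]

T1 = [-8/17 0 15/17 0; 0 1 0 0; -15/17 0 -8/17 0; 0 0 0 1]
T2·T1 = [24/85 4/5 -9/17 0; 32/85 -3/5 -12/17 0; -15/17 0 -8/17 0; 0 0 0 1]
T3·…·T1 = [24/85 4/5 -9/17 0; 32/85 -3/5 -12/17 0; -123/85 -8/5 10/17 0; 0 0 0 1]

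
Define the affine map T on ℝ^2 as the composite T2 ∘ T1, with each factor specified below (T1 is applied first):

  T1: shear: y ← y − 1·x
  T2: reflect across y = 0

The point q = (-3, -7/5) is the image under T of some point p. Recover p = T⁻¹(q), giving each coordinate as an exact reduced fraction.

T1 = [1 0 0; -1 1 0; 0 0 1]
T2·T1 = [1 0 0; 1 -1 0; 0 0 1]
det M = -1; M⁻¹ = [1 0 0; 1 -1 0; 0 0 1]
M⁻¹ · (-3, -7/5)ᵀ = (-3, -8/5)ᵀ

p = (-3, -8/5)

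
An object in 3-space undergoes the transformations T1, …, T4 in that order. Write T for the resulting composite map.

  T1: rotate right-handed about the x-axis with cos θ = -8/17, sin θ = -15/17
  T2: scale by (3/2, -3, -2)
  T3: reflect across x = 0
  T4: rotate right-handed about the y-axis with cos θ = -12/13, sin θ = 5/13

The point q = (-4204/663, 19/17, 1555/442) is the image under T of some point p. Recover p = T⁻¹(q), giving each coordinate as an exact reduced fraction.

p = (-3, -7/3, -5/3)

T1 = [1 0 0 0; 0 -8/17 15/17 0; 0 -15/17 -8/17 0; 0 0 0 1]
T2·T1 = [3/2 0 0 0; 0 24/17 -45/17 0; 0 30/17 16/17 0; 0 0 0 1]
T3·…·T1 = [-3/2 0 0 0; 0 24/17 -45/17 0; 0 30/17 16/17 0; 0 0 0 1]
T4·…·T1 = [18/13 150/221 80/221 0; 0 24/17 -45/17 0; 15/26 -360/221 -192/221 0; 0 0 0 1]
det M = -9; M⁻¹ = [8/13 0 10/39 0; 75/442 8/51 -90/221 0; 20/221 -5/17 -48/221 0; 0 0 0 1]
M⁻¹ · (-4204/663, 19/17, 1555/442)ᵀ = (-3, -7/3, -5/3)ᵀ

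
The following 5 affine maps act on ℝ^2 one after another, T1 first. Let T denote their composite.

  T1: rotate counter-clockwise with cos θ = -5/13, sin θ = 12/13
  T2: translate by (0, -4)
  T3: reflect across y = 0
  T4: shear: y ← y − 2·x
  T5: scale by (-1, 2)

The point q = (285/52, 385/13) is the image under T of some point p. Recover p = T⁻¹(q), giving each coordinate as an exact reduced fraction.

T1 = [-5/13 -12/13 0; 12/13 -5/13 0; 0 0 1]
T2·T1 = [-5/13 -12/13 0; 12/13 -5/13 -4; 0 0 1]
T3·…·T1 = [-5/13 -12/13 0; -12/13 5/13 4; 0 0 1]
T4·…·T1 = [-5/13 -12/13 0; -2/13 29/13 4; 0 0 1]
T5·…·T1 = [5/13 12/13 0; -4/13 58/13 8; 0 0 1]
det M = 2; M⁻¹ = [29/13 -6/13 48/13; 2/13 5/26 -20/13; 0 0 1]
M⁻¹ · (285/52, 385/13)ᵀ = (9/4, 5)ᵀ

p = (9/4, 5)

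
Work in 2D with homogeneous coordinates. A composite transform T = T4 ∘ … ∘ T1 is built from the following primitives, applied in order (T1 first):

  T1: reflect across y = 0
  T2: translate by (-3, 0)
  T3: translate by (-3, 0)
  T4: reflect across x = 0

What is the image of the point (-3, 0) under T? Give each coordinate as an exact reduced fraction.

T1 reflect across y = 0: (-3, 0) → (-3, 0)
T2 translate by (-3, 0): (-3, 0) → (-6, 0)
T3 translate by (-3, 0): (-6, 0) → (-9, 0)
T4 reflect across x = 0: (-9, 0) → (9, 0)

T(p) = (9, 0)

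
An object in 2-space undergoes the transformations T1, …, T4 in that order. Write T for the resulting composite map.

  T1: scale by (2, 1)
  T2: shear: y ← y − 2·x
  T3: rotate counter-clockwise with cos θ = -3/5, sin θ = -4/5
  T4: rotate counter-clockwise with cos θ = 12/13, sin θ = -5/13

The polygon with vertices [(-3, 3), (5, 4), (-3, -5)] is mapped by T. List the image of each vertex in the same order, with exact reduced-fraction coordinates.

T1 scale by (2, 1): (-3, 3) → (-6, 3); (5, 4) → (10, 4); (-3, -5) → (-6, -5)
T2 shear: y ← y − 2·x: (-6, 3) → (-6, 15); (10, 4) → (10, -16); (-6, -5) → (-6, 7)
T3 rotate counter-clockwise with cos θ = -3/5, sin θ = -4/5: (-6, 15) → (78/5, -21/5); (10, -16) → (-94/5, 8/5); (-6, 7) → (46/5, 3/5)
T4 rotate counter-clockwise with cos θ = 12/13, sin θ = -5/13: (78/5, -21/5) → (831/65, -642/65); (-94/5, 8/5) → (-1088/65, 566/65); (46/5, 3/5) → (567/65, -194/65)

image vertices: (831/65, -642/65), (-1088/65, 566/65), (567/65, -194/65)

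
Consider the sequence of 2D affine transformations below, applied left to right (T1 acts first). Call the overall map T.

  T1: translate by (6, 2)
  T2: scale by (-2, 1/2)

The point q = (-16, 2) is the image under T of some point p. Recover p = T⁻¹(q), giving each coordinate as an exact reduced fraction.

T1 = [1 0 6; 0 1 2; 0 0 1]
T2·T1 = [-2 0 -12; 0 1/2 1; 0 0 1]
det M = -1; M⁻¹ = [-1/2 0 -6; 0 2 -2; 0 0 1]
M⁻¹ · (-16, 2)ᵀ = (2, 2)ᵀ

p = (2, 2)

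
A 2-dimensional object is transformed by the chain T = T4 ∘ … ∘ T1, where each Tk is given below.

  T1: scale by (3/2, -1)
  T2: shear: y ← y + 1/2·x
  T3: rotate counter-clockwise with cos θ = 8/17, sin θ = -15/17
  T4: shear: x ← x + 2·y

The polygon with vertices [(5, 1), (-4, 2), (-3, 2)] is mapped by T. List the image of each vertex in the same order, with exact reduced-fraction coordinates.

T1 scale by (3/2, -1): (5, 1) → (15/2, -1); (-4, 2) → (-6, -2); (-3, 2) → (-9/2, -2)
T2 shear: y ← y + 1/2·x: (15/2, -1) → (15/2, 11/4); (-6, -2) → (-6, -5); (-9/2, -2) → (-9/2, -17/4)
T3 rotate counter-clockwise with cos θ = 8/17, sin θ = -15/17: (15/2, 11/4) → (405/68, -181/34); (-6, -5) → (-123/17, 50/17); (-9/2, -17/4) → (-399/68, 67/34)
T4 shear: x ← x + 2·y: (405/68, -181/34) → (-319/68, -181/34); (-123/17, 50/17) → (-23/17, 50/17); (-399/68, 67/34) → (-131/68, 67/34)

image vertices: (-319/68, -181/34), (-23/17, 50/17), (-131/68, 67/34)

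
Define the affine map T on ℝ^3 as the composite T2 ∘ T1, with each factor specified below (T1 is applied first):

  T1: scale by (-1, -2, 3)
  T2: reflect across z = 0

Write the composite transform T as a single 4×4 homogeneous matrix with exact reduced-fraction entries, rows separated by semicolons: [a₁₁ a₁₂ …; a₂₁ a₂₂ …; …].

T1 = [-1 0 0 0; 0 -2 0 0; 0 0 3 0; 0 0 0 1]
T2·T1 = [-1 0 0 0; 0 -2 0 0; 0 0 -3 0; 0 0 0 1]

T = [-1 0 0 0; 0 -2 0 0; 0 0 -3 0; 0 0 0 1]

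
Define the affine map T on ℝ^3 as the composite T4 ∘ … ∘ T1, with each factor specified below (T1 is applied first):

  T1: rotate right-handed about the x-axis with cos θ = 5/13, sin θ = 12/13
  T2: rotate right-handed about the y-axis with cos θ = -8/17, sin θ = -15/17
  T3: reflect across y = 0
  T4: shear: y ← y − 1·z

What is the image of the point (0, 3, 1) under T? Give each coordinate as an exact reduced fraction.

T1 rotate right-handed about the x-axis with cos θ = 5/13, sin θ = 12/13: (0, 3, 1) → (0, 3/13, 41/13)
T2 rotate right-handed about the y-axis with cos θ = -8/17, sin θ = -15/17: (0, 3/13, 41/13) → (-615/221, 3/13, -328/221)
T3 reflect across y = 0: (-615/221, 3/13, -328/221) → (-615/221, -3/13, -328/221)
T4 shear: y ← y − 1·z: (-615/221, -3/13, -328/221) → (-615/221, 277/221, -328/221)

T(p) = (-615/221, 277/221, -328/221)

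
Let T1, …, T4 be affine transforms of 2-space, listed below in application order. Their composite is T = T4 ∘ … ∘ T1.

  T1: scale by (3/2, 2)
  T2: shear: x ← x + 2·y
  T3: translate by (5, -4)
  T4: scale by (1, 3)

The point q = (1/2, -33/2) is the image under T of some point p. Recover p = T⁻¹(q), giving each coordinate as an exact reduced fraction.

p = (-1, -3/4)

T1 = [3/2 0 0; 0 2 0; 0 0 1]
T2·T1 = [3/2 4 0; 0 2 0; 0 0 1]
T3·…·T1 = [3/2 4 5; 0 2 -4; 0 0 1]
T4·…·T1 = [3/2 4 5; 0 6 -12; 0 0 1]
det M = 9; M⁻¹ = [2/3 -4/9 -26/3; 0 1/6 2; 0 0 1]
M⁻¹ · (1/2, -33/2)ᵀ = (-1, -3/4)ᵀ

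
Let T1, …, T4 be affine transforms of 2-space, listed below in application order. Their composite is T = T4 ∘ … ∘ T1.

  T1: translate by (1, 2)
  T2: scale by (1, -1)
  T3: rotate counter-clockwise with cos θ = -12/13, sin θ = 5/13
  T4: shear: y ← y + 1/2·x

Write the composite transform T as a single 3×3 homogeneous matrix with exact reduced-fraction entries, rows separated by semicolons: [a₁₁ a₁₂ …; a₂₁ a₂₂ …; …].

T = [-12/13 5/13 -2/13; -1/13 29/26 28/13; 0 0 1]

T1 = [1 0 1; 0 1 2; 0 0 1]
T2·T1 = [1 0 1; 0 -1 -2; 0 0 1]
T3·…·T1 = [-12/13 5/13 -2/13; 5/13 12/13 29/13; 0 0 1]
T4·…·T1 = [-12/13 5/13 -2/13; -1/13 29/26 28/13; 0 0 1]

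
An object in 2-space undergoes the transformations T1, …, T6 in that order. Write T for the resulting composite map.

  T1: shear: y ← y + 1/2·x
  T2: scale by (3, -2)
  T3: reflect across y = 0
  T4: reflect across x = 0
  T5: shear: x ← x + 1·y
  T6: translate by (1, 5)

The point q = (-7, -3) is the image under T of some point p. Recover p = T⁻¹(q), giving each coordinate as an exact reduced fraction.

p = (0, -4)

T1 = [1 0 0; 1/2 1 0; 0 0 1]
T2·T1 = [3 0 0; -1 -2 0; 0 0 1]
T3·…·T1 = [3 0 0; 1 2 0; 0 0 1]
T4·…·T1 = [-3 0 0; 1 2 0; 0 0 1]
T5·…·T1 = [-2 2 0; 1 2 0; 0 0 1]
T6·…·T1 = [-2 2 1; 1 2 5; 0 0 1]
det M = -6; M⁻¹ = [-1/3 1/3 -4/3; 1/6 1/3 -11/6; 0 0 1]
M⁻¹ · (-7, -3)ᵀ = (0, -4)ᵀ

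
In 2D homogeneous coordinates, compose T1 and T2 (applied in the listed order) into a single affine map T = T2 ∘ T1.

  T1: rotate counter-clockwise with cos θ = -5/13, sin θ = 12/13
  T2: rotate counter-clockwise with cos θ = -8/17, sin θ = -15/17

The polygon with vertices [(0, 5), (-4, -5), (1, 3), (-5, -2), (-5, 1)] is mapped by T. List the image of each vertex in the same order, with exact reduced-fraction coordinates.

T1 rotate counter-clockwise with cos θ = -5/13, sin θ = 12/13: (0, 5) → (-60/13, -25/13); (-4, -5) → (80/13, -23/13); (1, 3) → (-41/13, -3/13); (-5, -2) → (49/13, -50/13); (-5, 1) → (1, -5)
T2 rotate counter-clockwise with cos θ = -8/17, sin θ = -15/17: (-60/13, -25/13) → (105/221, 1100/221); (80/13, -23/13) → (-985/221, -1016/221); (-41/13, -3/13) → (283/221, 639/221); (49/13, -50/13) → (-1142/221, -335/221); (1, -5) → (-83/17, 25/17)

image vertices: (105/221, 1100/221), (-985/221, -1016/221), (283/221, 639/221), (-1142/221, -335/221), (-83/17, 25/17)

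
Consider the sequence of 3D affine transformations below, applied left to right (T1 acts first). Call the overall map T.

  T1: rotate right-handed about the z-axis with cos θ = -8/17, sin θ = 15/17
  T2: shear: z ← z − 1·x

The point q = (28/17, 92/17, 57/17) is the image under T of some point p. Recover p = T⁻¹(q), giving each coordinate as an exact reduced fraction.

p = (4, -4, 5)

T1 = [-8/17 -15/17 0 0; 15/17 -8/17 0 0; 0 0 1 0; 0 0 0 1]
T2·T1 = [-8/17 -15/17 0 0; 15/17 -8/17 0 0; 8/17 15/17 1 0; 0 0 0 1]
det M = 1; M⁻¹ = [-8/17 15/17 0 0; -15/17 -8/17 0 0; 1 0 1 0; 0 0 0 1]
M⁻¹ · (28/17, 92/17, 57/17)ᵀ = (4, -4, 5)ᵀ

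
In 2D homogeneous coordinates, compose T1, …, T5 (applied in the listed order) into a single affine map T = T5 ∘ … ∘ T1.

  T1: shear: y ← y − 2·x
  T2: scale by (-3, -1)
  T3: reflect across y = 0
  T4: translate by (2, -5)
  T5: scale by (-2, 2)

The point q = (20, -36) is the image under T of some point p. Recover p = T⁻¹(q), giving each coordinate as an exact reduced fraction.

T1 = [1 0 0; -2 1 0; 0 0 1]
T2·T1 = [-3 0 0; 2 -1 0; 0 0 1]
T3·…·T1 = [-3 0 0; -2 1 0; 0 0 1]
T4·…·T1 = [-3 0 2; -2 1 -5; 0 0 1]
T5·…·T1 = [6 0 -4; -4 2 -10; 0 0 1]
det M = 12; M⁻¹ = [1/6 0 2/3; 1/3 1/2 19/3; 0 0 1]
M⁻¹ · (20, -36)ᵀ = (4, -5)ᵀ

p = (4, -5)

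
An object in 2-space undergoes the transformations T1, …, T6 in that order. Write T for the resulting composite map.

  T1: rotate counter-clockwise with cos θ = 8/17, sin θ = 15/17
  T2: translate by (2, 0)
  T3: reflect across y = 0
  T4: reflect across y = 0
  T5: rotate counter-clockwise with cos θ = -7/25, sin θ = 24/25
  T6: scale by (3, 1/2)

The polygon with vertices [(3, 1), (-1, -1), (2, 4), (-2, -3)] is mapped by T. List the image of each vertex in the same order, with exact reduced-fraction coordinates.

T1 rotate counter-clockwise with cos θ = 8/17, sin θ = 15/17: (3, 1) → (9/17, 53/17); (-1, -1) → (7/17, -23/17); (2, 4) → (-44/17, 62/17); (-2, -3) → (29/17, -54/17)
T2 translate by (2, 0): (9/17, 53/17) → (43/17, 53/17); (7/17, -23/17) → (41/17, -23/17); (-44/17, 62/17) → (-10/17, 62/17); (29/17, -54/17) → (63/17, -54/17)
T3 reflect across y = 0: (43/17, 53/17) → (43/17, -53/17); (41/17, -23/17) → (41/17, 23/17); (-10/17, 62/17) → (-10/17, -62/17); (63/17, -54/17) → (63/17, 54/17)
T4 reflect across y = 0: (43/17, -53/17) → (43/17, 53/17); (41/17, 23/17) → (41/17, -23/17); (-10/17, -62/17) → (-10/17, 62/17); (63/17, 54/17) → (63/17, -54/17)
T5 rotate counter-clockwise with cos θ = -7/25, sin θ = 24/25: (43/17, 53/17) → (-1573/425, 661/425); (41/17, -23/17) → (53/85, 229/85); (-10/17, 62/17) → (-1418/425, -674/425); (63/17, -54/17) → (171/85, 378/85)
T6 scale by (3, 1/2): (-1573/425, 661/425) → (-4719/425, 661/850); (53/85, 229/85) → (159/85, 229/170); (-1418/425, -674/425) → (-4254/425, -337/425); (171/85, 378/85) → (513/85, 189/85)

image vertices: (-4719/425, 661/850), (159/85, 229/170), (-4254/425, -337/425), (513/85, 189/85)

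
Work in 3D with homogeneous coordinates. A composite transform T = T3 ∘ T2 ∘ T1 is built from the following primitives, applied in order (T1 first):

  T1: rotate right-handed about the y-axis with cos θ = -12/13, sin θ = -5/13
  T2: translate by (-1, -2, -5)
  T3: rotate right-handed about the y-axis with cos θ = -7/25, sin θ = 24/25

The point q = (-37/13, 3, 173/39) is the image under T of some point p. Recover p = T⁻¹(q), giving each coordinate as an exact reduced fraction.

T1 = [-12/13 0 -5/13 0; 0 1 0 0; 5/13 0 -12/13 0; 0 0 0 1]
T2·T1 = [-12/13 0 -5/13 -1; 0 1 0 -2; 5/13 0 -12/13 -5; 0 0 0 1]
T3·…·T1 = [204/325 0 -253/325 -113/25; 0 1 0 -2; 253/325 0 204/325 59/25; 0 0 0 1]
det M = 1; M⁻¹ = [204/325 0 253/325 1; 0 1 0 2; -253/325 0 204/325 -5; 0 0 0 1]
M⁻¹ · (-37/13, 3, 173/39)ᵀ = (8/3, 5, 0)ᵀ

p = (8/3, 5, 0)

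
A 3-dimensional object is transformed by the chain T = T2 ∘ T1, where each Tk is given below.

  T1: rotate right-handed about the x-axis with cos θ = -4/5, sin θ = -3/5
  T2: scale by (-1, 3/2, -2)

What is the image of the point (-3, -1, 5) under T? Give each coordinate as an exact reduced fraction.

T1 rotate right-handed about the x-axis with cos θ = -4/5, sin θ = -3/5: (-3, -1, 5) → (-3, 19/5, -17/5)
T2 scale by (-1, 3/2, -2): (-3, 19/5, -17/5) → (3, 57/10, 34/5)

T(p) = (3, 57/10, 34/5)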